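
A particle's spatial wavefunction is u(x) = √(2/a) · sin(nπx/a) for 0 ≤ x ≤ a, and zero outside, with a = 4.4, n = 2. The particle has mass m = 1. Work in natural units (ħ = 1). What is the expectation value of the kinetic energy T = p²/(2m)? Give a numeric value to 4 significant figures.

1.020

T = −(ħ²/2m) d²/dx², so ⟨T⟩ = −(ħ²/2m) ∫ u*·u'' dx; with m = 1.
d/dx sin(nπx/a) = (nπ/a)·cos(nπx/a) and d²/dx² sin(nπx/a) = −(nπ/a)²·sin(nπx/a); on 0 ≤ x ≤ a, ∫sin²(nπx/a) dx = a/2 and ∫sin(nπx/a)·cos(nπx/a) dx = 0.
⟨T⟩ = 1.0196.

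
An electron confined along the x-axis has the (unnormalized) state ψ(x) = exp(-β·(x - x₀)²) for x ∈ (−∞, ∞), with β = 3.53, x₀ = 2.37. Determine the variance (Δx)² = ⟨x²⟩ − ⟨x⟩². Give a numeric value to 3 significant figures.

0.0708

Compute ⟨x⟩ and ⟨x²⟩ separately, then (Δx)² = ⟨x²⟩ − ⟨x⟩².
Gaussian moments (u = x − x₀): ∫u^(2j)·e^(−2βu²) du = (2j−1)!!/(4β)^j · √(π/(2β)), odd powers integrate to 0; here √(π/(2β)) = 0.66707.
Normalization: ∫|ψ|² dx = 0.66707.
⟨x⟩ = 2.3700 and ⟨x²⟩ = 5.6877.
(Δx)² = 5.6877 − (2.3700)² = 0.070822.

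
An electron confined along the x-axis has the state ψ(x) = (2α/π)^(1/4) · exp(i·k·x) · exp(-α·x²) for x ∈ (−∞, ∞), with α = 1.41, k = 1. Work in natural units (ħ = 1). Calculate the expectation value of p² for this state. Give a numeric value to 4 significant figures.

2.410

p² ψ = −ħ² d²ψ/dx²; ⟨p²⟩ = −ħ² ∫ ψ*·ψ'' dx.
Gaussian moments: ∫x^(2j)·e^(−2αx²) dx = (2j−1)!!/(4α)^j · √(π/(2α)), odd powers integrate to 0; here √(π/(2α)) = 1.0555. Derivatives: ψ′ = (ik − 2αx)·ψ, ψ″ = ((ik − 2αx)² − 2α)·ψ; the odd-in-x pieces drop out.
⟨p²⟩ = 2.4100.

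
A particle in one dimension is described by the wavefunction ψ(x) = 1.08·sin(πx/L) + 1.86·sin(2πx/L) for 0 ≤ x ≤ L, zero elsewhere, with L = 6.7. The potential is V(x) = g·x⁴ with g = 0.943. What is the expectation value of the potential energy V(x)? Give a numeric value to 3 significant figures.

111.

⟨V⟩ = ∫ V(x)·|ψ|² dx / ∫|ψ|² dx.
On 0 ≤ x ≤ L (j ≠ l): ∫sin²(jπx/L) dx = L/2, ∫sin(jπx/L)·sin(lπx/L) dx = 0; diagonal moments ∫x·sin²(jπx/L) dx = L²/4, ∫x²·sin²(jπx/L) dx = L³·(1/6 − 1/(4j²π²)); cross terms ∫x·sin(jπx/L)·sin(lπx/L) dx = 0 for j + l even and −4jlL²/(π²(j² − l²)²) for j + l odd, ∫x²·sin(jπx/L)·sin(lπx/L) dx = (−1)^(j+l)·4jlL³/(π²(j² − l²)²); higher powers the same way via product-to-sum and parts.
State is unnormalized: ∫|ψ|² dx = 15.497, and ∫ψ*·V(x)·ψ dx = 1725.0, so ⟨V⟩ = 1725.0 / 15.497.
⟨V⟩ = 111.31.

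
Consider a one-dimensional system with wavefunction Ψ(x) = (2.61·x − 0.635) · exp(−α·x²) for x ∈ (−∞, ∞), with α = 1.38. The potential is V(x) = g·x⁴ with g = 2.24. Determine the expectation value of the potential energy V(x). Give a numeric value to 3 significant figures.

0.885

⟨V⟩ = ∫ V(x)·|Ψ|² dx / ∫|Ψ|² dx.
Expand each integrand as polynomial × e^(−2αx²) and use ∫x^(2j)·e^(−2αx²) dx = (2j−1)!!/(4α)^j · √(π/(2α)), odd powers → 0; here √(π/(2α)) = 1.0669.
State is unnormalized: ∫|Ψ|² dx = 1.7468, and ∫Ψ*·V(x)·Ψ dx = 1.5467, so ⟨V⟩ = 1.5467 / 1.7468.
⟨V⟩ = 0.88545.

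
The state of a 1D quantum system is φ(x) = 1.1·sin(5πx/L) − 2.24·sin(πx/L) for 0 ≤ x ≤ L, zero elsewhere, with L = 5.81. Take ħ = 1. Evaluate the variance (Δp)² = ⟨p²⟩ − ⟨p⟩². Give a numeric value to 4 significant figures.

Compute ⟨p⟩ and ⟨p²⟩ separately; (Δp)² = ⟨p²⟩ − ⟨p⟩².
d²/dx² sin(jπx/L) = −(jπ/L)²·sin(jπx/L); on 0 ≤ x ≤ L, ∫sin²(jπx/L) dx = L/2 and ∫sin(jπx/L)·sin(lπx/L) dx = 0 for j ≠ l, so only diagonal terms survive in ∫|φ|² and ∫φ·φ″; ∫φ·φ′ dx = [φ²/2] between the walls = 0.
Normalization: ∫|φ|² dx = 18.091.
⟨p⟩ = 0.0000 and ⟨p²⟩ = 1.6558.
(Δp)² = 1.6558 − (0.0000)² = 1.6558.

1.656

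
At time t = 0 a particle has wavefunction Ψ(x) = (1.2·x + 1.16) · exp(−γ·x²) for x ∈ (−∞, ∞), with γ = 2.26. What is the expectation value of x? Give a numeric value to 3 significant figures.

⟨x⟩ = ∫ x·|Ψ|² dx / ∫|Ψ|² dx (integrals over the domain).
Expand each integrand as polynomial × e^(−2γx²) and use ∫x^(2j)·e^(−2γx²) dx = (2j−1)!!/(4γ)^j · √(π/(2γ)), odd powers → 0; here √(π/(2γ)) = 0.83369.
State is unnormalized: ∫|Ψ|² dx = 1.2546, and ∫Ψ*·x·Ψ dx = 0.25675, so ⟨x⟩ = 0.25675 / 1.2546.
⟨x⟩ = 0.20464.

0.205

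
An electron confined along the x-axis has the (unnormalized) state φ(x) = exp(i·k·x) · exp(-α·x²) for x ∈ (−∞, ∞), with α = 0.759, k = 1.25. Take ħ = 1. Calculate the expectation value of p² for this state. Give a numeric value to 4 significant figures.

p² φ = −ħ² d²φ/dx²; ⟨p²⟩ = −ħ² ∫ φ*·φ'' dx / ∫|φ|² dx.
Gaussian moments: ∫x^(2j)·e^(−2αx²) dx = (2j−1)!!/(4α)^j · √(π/(2α)), odd powers integrate to 0; here √(π/(2α)) = 1.4386. Derivatives: φ′ = (ik − 2αx)·φ, φ″ = ((ik − 2αx)² − 2α)·φ; the odd-in-x pieces drop out.
State is unnormalized: ∫|φ|² dx = 1.4386, and ∫φ*·(−ħ² φ'') dx = 3.3397, so ⟨p²⟩ = 3.3397 / 1.4386.
⟨p²⟩ = 2.3215.

2.322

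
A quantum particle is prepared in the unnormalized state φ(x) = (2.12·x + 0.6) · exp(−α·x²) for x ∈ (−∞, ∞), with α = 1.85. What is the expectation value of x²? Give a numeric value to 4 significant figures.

0.3048

⟨x²⟩ = ∫ x²·|φ|² dx / ∫|φ|² dx (integrals over the domain).
Expand each integrand as polynomial × e^(−2αx²) and use ∫x^(2j)·e^(−2αx²) dx = (2j−1)!!/(4α)^j · √(π/(2α)), odd powers → 0; here √(π/(2α)) = 0.92145.
State is unnormalized: ∫|φ|² dx = 0.89137, and ∫φ*·x²·φ dx = 0.27171, so ⟨x²⟩ = 0.27171 / 0.89137.
⟨x²⟩ = 0.30482.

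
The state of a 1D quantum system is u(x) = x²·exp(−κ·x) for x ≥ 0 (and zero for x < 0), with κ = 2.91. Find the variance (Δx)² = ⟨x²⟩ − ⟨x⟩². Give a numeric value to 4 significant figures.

0.1476

Compute ⟨x⟩ and ⟨x²⟩ separately, then (Δx)² = ⟨x²⟩ − ⟨x⟩².
Every integrand reduces to terms xʲ·e^(−2κx) on [0, ∞); use ∫₀^∞ xʲ·e^(−2κx) dx = j!/(2κ)^(j+1).
Normalization: ∫|u|² dx = 0.0035942.
⟨x⟩ = 0.85911 and ⟨x²⟩ = 0.88568.
(Δx)² = 0.88568 − (0.85911)² = 0.14761.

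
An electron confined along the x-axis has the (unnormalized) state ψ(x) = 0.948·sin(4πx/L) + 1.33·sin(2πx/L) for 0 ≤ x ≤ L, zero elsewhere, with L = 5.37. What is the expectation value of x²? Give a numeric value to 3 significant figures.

⟨x²⟩ = ∫ x²·|ψ|² dx / ∫|ψ|² dx (integrals over the domain).
On 0 ≤ x ≤ L (j ≠ l): ∫sin²(jπx/L) dx = L/2, ∫sin(jπx/L)·sin(lπx/L) dx = 0; diagonal moments ∫x·sin²(jπx/L) dx = L²/4, ∫x²·sin²(jπx/L) dx = L³·(1/6 − 1/(4j²π²)); cross terms ∫x·sin(jπx/L)·sin(lπx/L) dx = 0 for j + l even and −4jlL²/(π²(j² − l²)²) for j + l odd, ∫x²·sin(jπx/L)·sin(lπx/L) dx = (−1)^(j+l)·4jlL³/(π²(j² − l²)²); higher powers the same way via product-to-sum and parts.
State is unnormalized: ∫|ψ|² dx = 7.1625, and ∫ψ*·x²·ψ dx = 75.686, so ⟨x²⟩ = 75.686 / 7.1625.
⟨x²⟩ = 10.567.

10.6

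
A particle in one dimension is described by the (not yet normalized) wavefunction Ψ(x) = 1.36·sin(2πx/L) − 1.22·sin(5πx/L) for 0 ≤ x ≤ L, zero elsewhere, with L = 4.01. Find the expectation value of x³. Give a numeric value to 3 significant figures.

⟨x³⟩ = ∫ x³·|Ψ|² dx / ∫|Ψ|² dx (integrals over the domain).
On 0 ≤ x ≤ L (j ≠ l): ∫sin²(jπx/L) dx = L/2, ∫sin(jπx/L)·sin(lπx/L) dx = 0; diagonal moments ∫x·sin²(jπx/L) dx = L²/4, ∫x²·sin²(jπx/L) dx = L³·(1/6 − 1/(4j²π²)); cross terms ∫x·sin(jπx/L)·sin(lπx/L) dx = 0 for j + l even and −4jlL²/(π²(j² − l²)²) for j + l odd, ∫x²·sin(jπx/L)·sin(lπx/L) dx = (−1)^(j+l)·4jlL³/(π²(j² − l²)²); higher powers the same way via product-to-sum and parts.
State is unnormalized: ∫|Ψ|² dx = 6.6927, and ∫Ψ*·x³·Ψ dx = 113.96, so ⟨x³⟩ = 113.96 / 6.6927.
⟨x³⟩ = 17.027.

17.0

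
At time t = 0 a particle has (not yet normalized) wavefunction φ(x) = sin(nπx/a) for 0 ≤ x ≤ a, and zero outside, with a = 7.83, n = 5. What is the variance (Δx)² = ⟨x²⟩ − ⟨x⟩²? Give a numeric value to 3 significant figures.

4.98

Compute ⟨x⟩ and ⟨x²⟩ separately, then (Δx)² = ⟨x²⟩ − ⟨x⟩².
With sin²θ = (1 − cos2θ)/2 on 0 ≤ x ≤ a: ∫sin²(nπx/a) dx = a/2, ∫x·sin²(nπx/a) dx = a²/4, ∫x²·sin²(nπx/a) dx = a³·(1/6 − 1/(4n²π²)); higher powers xᵏ the same way, integrating xᵏ·cos(2nπx/a) by parts.
Normalization: ∫|φ|² dx = 3.9150.
⟨x⟩ = 3.9150 and ⟨x²⟩ = 20.312.
(Δx)² = 20.312 − (3.9150)² = 4.9848.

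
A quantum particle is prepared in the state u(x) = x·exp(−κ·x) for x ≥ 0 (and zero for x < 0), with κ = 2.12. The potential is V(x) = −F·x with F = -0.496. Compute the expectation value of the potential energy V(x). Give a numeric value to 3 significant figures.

⟨V⟩ = ∫ V(x)·|u|² dx / ∫|u|² dx.
Every integrand reduces to terms xʲ·e^(−2κx) on [0, ∞); use ∫₀^∞ xʲ·e^(−2κx) dx = j!/(2κ)^(j+1).
State is unnormalized: ∫|u|² dx = 0.026238, and ∫u*·V(x)·u dx = 0.0092081, so ⟨V⟩ = 0.0092081 / 0.026238.
⟨V⟩ = 0.35094.

0.351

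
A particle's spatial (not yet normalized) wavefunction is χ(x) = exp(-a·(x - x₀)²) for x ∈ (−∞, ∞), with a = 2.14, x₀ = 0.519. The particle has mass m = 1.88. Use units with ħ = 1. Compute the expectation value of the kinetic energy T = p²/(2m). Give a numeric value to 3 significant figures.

0.569

T = −(ħ²/2m) d²/dx², so ⟨T⟩ = −(ħ²/2m) ∫ χ*·χ'' dx / ∫|χ|² dx; with m = 1.88.
Gaussian moments (u = x − x₀): ∫u^(2j)·e^(−2au²) du = (2j−1)!!/(4a)^j · √(π/(2a)), odd powers integrate to 0; here √(π/(2a)) = 0.85675. Derivatives: d/dx e^(−au²) = −2au·e^(−au²), d²/dx² e^(−au²) = (4a²u² − 2a)·e^(−au²).
State is unnormalized: ∫|χ|² dx = 0.85675, and ∫χ*·(−ħ²/2m · χ'') dx = 0.48762, so ⟨T⟩ = 0.48762 / 0.85675.
⟨T⟩ = 0.56915.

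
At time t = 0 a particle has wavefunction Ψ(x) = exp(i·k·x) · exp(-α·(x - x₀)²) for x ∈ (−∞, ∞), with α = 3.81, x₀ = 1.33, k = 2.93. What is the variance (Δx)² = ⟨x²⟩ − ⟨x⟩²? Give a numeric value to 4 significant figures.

0.06562

Compute ⟨x⟩ and ⟨x²⟩ separately, then (Δx)² = ⟨x²⟩ − ⟨x⟩².
Gaussian moments (u = x − x₀): ∫u^(2j)·e^(−2αu²) du = (2j−1)!!/(4α)^j · √(π/(2α)), odd powers integrate to 0; here √(π/(2α)) = 0.64209.
Normalization: ∫|Ψ|² dx = 0.64209.
⟨x⟩ = 1.3300 and ⟨x²⟩ = 1.8345.
(Δx)² = 1.8345 − (1.3300)² = 0.065617.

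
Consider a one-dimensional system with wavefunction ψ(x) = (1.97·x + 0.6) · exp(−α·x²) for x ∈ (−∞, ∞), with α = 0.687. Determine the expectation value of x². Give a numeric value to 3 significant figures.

⟨x²⟩ = ∫ x²·|ψ|² dx / ∫|ψ|² dx (integrals over the domain).
Expand each integrand as polynomial × e^(−2αx²) and use ∫x^(2j)·e^(−2αx²) dx = (2j−1)!!/(4α)^j · √(π/(2α)), odd powers → 0; here √(π/(2α)) = 1.5121.
State is unnormalized: ∫|ψ|² dx = 2.6798, and ∫ψ*·x²·ψ dx = 2.5294, so ⟨x²⟩ = 2.5294 / 2.6798.
⟨x²⟩ = 0.94386.

0.944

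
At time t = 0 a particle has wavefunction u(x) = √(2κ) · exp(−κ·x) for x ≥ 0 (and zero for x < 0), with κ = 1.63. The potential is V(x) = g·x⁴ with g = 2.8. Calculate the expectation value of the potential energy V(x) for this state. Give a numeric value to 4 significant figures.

⟨V⟩ = ∫ V(x)·|u|² dx.
Every integrand reduces to terms xʲ·e^(−2κx) on [0, ∞); use ∫₀^∞ xʲ·e^(−2κx) dx = j!/(2κ)^(j+1).
⟨V⟩ = 0.59498.

0.5950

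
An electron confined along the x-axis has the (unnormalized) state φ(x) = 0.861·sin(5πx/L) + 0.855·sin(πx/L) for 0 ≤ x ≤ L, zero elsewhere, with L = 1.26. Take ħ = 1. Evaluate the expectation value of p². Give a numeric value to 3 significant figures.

81.3

p² φ = −ħ² d²φ/dx²; ⟨p²⟩ = −ħ² ∫ φ*·φ'' dx / ∫|φ|² dx.
d²/dx² sin(jπx/L) = −(jπ/L)²·sin(jπx/L); on 0 ≤ x ≤ L, ∫sin²(jπx/L) dx = L/2 and ∫sin(jπx/L)·sin(lπx/L) dx = 0 for j ≠ l, so only diagonal terms survive in ∫|φ|² and ∫φ·φ″; ∫φ·φ′ dx = [φ²/2] between the walls = 0.
State is unnormalized: ∫|φ|² dx = 0.92758, and ∫φ*·(−ħ² φ'') dx = 75.448, so ⟨p²⟩ = 75.448 / 0.92758.
⟨p²⟩ = 81.339.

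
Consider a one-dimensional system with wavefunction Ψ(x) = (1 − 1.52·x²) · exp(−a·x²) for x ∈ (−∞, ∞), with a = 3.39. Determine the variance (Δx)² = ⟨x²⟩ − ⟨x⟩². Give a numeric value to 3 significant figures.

Compute ⟨x⟩ and ⟨x²⟩ separately, then (Δx)² = ⟨x²⟩ − ⟨x⟩².
Expand each integrand as polynomial × e^(−2ax²) and use ∫x^(2j)·e^(−2ax²) dx = (2j−1)!!/(4a)^j · √(π/(2a)), odd powers → 0; here √(π/(2a)) = 0.68071.
Normalization: ∫|Ψ|² dx = 0.55376.
⟨x⟩ = 0.0000 and ⟨x²⟩ = 0.046769.
(Δx)² = 0.046769 − (0.0000)² = 0.046769.

0.0468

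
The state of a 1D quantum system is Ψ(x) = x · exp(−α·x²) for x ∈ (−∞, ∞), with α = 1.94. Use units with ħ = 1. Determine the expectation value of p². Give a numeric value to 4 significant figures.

p² Ψ = −ħ² d²Ψ/dx²; ⟨p²⟩ = −ħ² ∫ Ψ*·Ψ'' dx / ∫|Ψ|² dx.
Expand each integrand as polynomial × e^(−2αx²) and use ∫x^(2j)·e^(−2αx²) dx = (2j−1)!!/(4α)^j · √(π/(2α)), odd powers → 0; here √(π/(2α)) = 0.89983. Differentiate with the product rule, d/dx e^(−αx²) = −2αx·e^(−αx²).
State is unnormalized: ∫|Ψ|² dx = 0.11596, and ∫Ψ*·(−ħ² Ψ'') dx = 0.67487, so ⟨p²⟩ = 0.67487 / 0.11596.
⟨p²⟩ = 5.8200.

5.820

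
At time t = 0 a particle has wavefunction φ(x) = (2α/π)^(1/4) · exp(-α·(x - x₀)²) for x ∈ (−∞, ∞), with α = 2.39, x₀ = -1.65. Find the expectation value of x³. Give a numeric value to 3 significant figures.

-5.01

⟨x³⟩ = ∫ x³·|φ|² dx (integrals over the domain).
Gaussian moments (u = x − x₀): ∫u^(2j)·e^(−2αu²) du = (2j−1)!!/(4α)^j · √(π/(2α)), odd powers integrate to 0; here √(π/(2α)) = 0.81070.
⟨x³⟩ = -5.0099.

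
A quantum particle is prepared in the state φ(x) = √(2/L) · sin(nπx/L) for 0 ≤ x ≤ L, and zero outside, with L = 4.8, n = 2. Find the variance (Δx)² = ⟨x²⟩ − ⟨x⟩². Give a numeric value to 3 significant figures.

1.63

Compute ⟨x⟩ and ⟨x²⟩ separately, then (Δx)² = ⟨x²⟩ − ⟨x⟩².
With sin²θ = (1 − cos2θ)/2 on 0 ≤ x ≤ L: ∫sin²(nπx/L) dx = L/2, ∫x·sin²(nπx/L) dx = L²/4, ∫x²·sin²(nπx/L) dx = L³·(1/6 − 1/(4n²π²)); higher powers xᵏ the same way, integrating xᵏ·cos(2nπx/L) by parts.
⟨x⟩ = 2.4000 and ⟨x²⟩ = 7.3882.
(Δx)² = 7.3882 − (2.4000)² = 1.6282.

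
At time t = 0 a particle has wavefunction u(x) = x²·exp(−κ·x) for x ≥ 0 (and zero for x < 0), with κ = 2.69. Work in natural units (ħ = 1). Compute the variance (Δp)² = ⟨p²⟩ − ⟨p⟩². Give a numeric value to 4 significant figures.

Compute ⟨p⟩ and ⟨p²⟩ separately; (Δp)² = ⟨p²⟩ − ⟨p⟩².
Differentiate x²·exp(−κ·x) with the product rule; every integrand then reduces to terms xʲ·e^(−2κx) on [0, ∞), with ∫₀^∞ xʲ·e^(−2κx) dx = j!/(2κ)^(j+1).
Normalization: ∫|u|² dx = 0.0053248.
⟨p⟩ = 0.0000 and ⟨p²⟩ = 2.4120.
(Δp)² = 2.4120 − (0.0000)² = 2.4120.

2.412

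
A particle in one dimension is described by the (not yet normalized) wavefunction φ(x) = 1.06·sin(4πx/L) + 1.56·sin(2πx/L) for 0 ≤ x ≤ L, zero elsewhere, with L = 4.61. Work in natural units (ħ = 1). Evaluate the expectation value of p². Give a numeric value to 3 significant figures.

3.62

p² φ = −ħ² d²φ/dx²; ⟨p²⟩ = −ħ² ∫ φ*·φ'' dx / ∫|φ|² dx.
d²/dx² sin(jπx/L) = −(jπ/L)²·sin(jπx/L); on 0 ≤ x ≤ L, ∫sin²(jπx/L) dx = L/2 and ∫sin(jπx/L)·sin(lπx/L) dx = 0 for j ≠ l, so only diagonal terms survive in ∫|φ|² and ∫φ·φ″; ∫φ·φ′ dx = [φ²/2] between the walls = 0.
State is unnormalized: ∫|φ|² dx = 8.1993, and ∫φ*·(−ħ² φ'') dx = 29.664, so ⟨p²⟩ = 29.664 / 8.1993.
⟨p²⟩ = 3.6179.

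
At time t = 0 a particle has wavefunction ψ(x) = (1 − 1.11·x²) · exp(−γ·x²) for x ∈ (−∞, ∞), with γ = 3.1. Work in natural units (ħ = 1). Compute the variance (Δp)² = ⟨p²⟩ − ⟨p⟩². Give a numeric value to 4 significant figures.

Compute ⟨p⟩ and ⟨p²⟩ separately; (Δp)² = ⟨p²⟩ − ⟨p⟩².
Expand each integrand as polynomial × e^(−2γx²) and use ∫x^(2j)·e^(−2γx²) dx = (2j−1)!!/(4γ)^j · √(π/(2γ)), odd powers → 0; here √(π/(2γ)) = 0.71183. Differentiate with the product rule, d/dx e^(−γx²) = −2γx·e^(−γx²).
Normalization: ∫|ψ|² dx = 0.60151.
⟨p⟩ = 0.0000 and ⟨p²⟩ = 4.5312.
(Δp)² = 4.5312 − (0.0000)² = 4.5312.

4.531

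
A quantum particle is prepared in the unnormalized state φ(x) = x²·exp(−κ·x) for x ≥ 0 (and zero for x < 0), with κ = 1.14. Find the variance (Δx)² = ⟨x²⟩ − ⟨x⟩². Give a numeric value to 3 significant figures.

0.962

Compute ⟨x⟩ and ⟨x²⟩ separately, then (Δx)² = ⟨x²⟩ − ⟨x⟩².
Every integrand reduces to terms xʲ·e^(−2κx) on [0, ∞); use ∫₀^∞ xʲ·e^(−2κx) dx = j!/(2κ)^(j+1).
Normalization: ∫|φ|² dx = 0.38953.
⟨x⟩ = 2.1930 and ⟨x²⟩ = 5.7710.
(Δx)² = 5.7710 − (2.1930)² = 0.96183.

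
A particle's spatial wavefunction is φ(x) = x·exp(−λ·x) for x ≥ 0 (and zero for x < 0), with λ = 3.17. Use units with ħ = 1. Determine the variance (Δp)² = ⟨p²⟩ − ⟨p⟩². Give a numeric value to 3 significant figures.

Compute ⟨p⟩ and ⟨p²⟩ separately; (Δp)² = ⟨p²⟩ − ⟨p⟩².
Differentiate x·exp(−λ·x) with the product rule; every integrand then reduces to terms xʲ·e^(−2λx) on [0, ∞), with ∫₀^∞ xʲ·e^(−2λx) dx = j!/(2λ)^(j+1).
Normalization: ∫|φ|² dx = 0.0078481.
⟨p⟩ = 0.0000 and ⟨p²⟩ = 10.049.
(Δp)² = 10.049 − (0.0000)² = 10.049.

10.0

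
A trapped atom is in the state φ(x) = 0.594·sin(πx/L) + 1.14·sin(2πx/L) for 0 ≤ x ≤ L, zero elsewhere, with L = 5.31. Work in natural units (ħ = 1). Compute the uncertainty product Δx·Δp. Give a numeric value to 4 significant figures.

1.163

Δx = √(⟨x²⟩−⟨x⟩²), Δp = √(⟨p²⟩−⟨p⟩²).
On 0 ≤ x ≤ L (j ≠ l): ∫sin²(jπx/L) dx = L/2, ∫sin(jπx/L)·sin(lπx/L) dx = 0; diagonal moments ∫x·sin²(jπx/L) dx = L²/4, ∫x²·sin²(jπx/L) dx = L³·(1/6 − 1/(4j²π²)); cross terms ∫x·sin(jπx/L)·sin(lπx/L) dx = 0 for j + l even and −4jlL²/(π²(j² − l²)²) for j + l odd, ∫x²·sin(jπx/L)·sin(lπx/L) dx = (−1)^(j+l)·4jlL³/(π²(j² − l²)²); higher powers the same way via product-to-sum and parts. d²/dx² sin(jπx/L) = −(jπ/L)²·sin(jπx/L); on 0 ≤ x ≤ L, ∫sin²(jπx/L) dx = L/2 and ∫sin(jπx/L)·sin(lπx/L) dx = 0 for j ≠ l, so only diagonal terms survive in ∫|φ|² and ∫φ·φ″; ∫φ·φ′ dx = [φ²/2] between the walls = 0.
Normalization: ∫|φ|² dx = 4.3872.
⟨x⟩ = 1.8711, ⟨x²⟩ = 4.6503 ⇒ Δx = 1.0720.
⟨p⟩ = 0.0000, ⟨p²⟩ = 1.1759 ⇒ Δp = 1.0844.
Δx·Δp = 1.1625.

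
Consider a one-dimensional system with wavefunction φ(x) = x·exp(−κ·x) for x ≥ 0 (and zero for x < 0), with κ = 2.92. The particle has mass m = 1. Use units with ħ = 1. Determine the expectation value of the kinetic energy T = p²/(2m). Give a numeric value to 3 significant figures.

T = −(ħ²/2m) d²/dx², so ⟨T⟩ = −(ħ²/2m) ∫ φ*·φ'' dx / ∫|φ|² dx; with m = 1.
Differentiate x·exp(−κ·x) with the product rule; every integrand then reduces to terms xʲ·e^(−2κx) on [0, ∞), with ∫₀^∞ xʲ·e^(−2κx) dx = j!/(2κ)^(j+1).
State is unnormalized: ∫|φ|² dx = 0.010041, and ∫φ*·(−ħ²/2m · φ'') dx = 0.042808, so ⟨T⟩ = 0.042808 / 0.010041.
⟨T⟩ = 4.2632.

4.26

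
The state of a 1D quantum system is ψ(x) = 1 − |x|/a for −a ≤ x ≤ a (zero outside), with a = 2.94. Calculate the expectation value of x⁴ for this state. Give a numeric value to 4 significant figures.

2.135

⟨x⁴⟩ = ∫ x⁴·|ψ|² dx / ∫|ψ|² dx (integrals over the domain).
ψ is even, so ∫ over [−a, a] = 2∫₀ᵃ with ψ = 1 − x/a there: ∫₀ᵃ (1 − x/a)² dx = a/3, ∫₀ᵃ x²(1 − x/a)² dx = a³/30, ∫₀ᵃ x⁴(1 − x/a)² dx = a⁵/105.
State is unnormalized: ∫|ψ|² dx = 1.9600, and ∫ψ*·x⁴·ψ dx = 4.1839, so ⟨x⁴⟩ = 4.1839 / 1.9600.
⟨x⁴⟩ = 2.1346.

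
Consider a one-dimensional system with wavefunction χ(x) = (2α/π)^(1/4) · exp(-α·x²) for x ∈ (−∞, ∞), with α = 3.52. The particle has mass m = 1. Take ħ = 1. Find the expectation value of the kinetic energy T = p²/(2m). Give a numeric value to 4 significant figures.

T = −(ħ²/2m) d²/dx², so ⟨T⟩ = −(ħ²/2m) ∫ χ*·χ'' dx; with m = 1.
Gaussian moments: ∫x^(2j)·e^(−2αx²) dx = (2j−1)!!/(4α)^j · √(π/(2α)), odd powers integrate to 0; here √(π/(2α)) = 0.66802. Derivatives: d/dx e^(−αx²) = −2αx·e^(−αx²), d²/dx² e^(−αx²) = (4α²x² − 2α)·e^(−αx²).
⟨T⟩ = 1.7600.

1.760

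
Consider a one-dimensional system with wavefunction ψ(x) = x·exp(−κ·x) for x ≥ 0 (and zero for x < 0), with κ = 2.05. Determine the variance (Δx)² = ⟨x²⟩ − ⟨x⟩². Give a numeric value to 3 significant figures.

Compute ⟨x⟩ and ⟨x²⟩ separately, then (Δx)² = ⟨x²⟩ − ⟨x⟩².
Every integrand reduces to terms xʲ·e^(−2κx) on [0, ∞); use ∫₀^∞ xʲ·e^(−2κx) dx = j!/(2κ)^(j+1).
Normalization: ∫|ψ|² dx = 0.029019.
⟨x⟩ = 0.73171 and ⟨x²⟩ = 0.71386.
(Δx)² = 0.71386 − (0.73171)² = 0.17847.

0.178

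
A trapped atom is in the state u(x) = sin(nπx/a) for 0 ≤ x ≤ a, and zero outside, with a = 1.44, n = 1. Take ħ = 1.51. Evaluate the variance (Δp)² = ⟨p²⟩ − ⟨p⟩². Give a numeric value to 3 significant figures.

10.9

Compute ⟨p⟩ and ⟨p²⟩ separately; (Δp)² = ⟨p²⟩ − ⟨p⟩².
d/dx sin(nπx/a) = (nπ/a)·cos(nπx/a) and d²/dx² sin(nπx/a) = −(nπ/a)²·sin(nπx/a); on 0 ≤ x ≤ a, ∫sin²(nπx/a) dx = a/2 and ∫sin(nπx/a)·cos(nπx/a) dx = 0.
Normalization: ∫|u|² dx = 0.72000.
⟨p⟩ = 0.0000 and ⟨p²⟩ = 10.852.
(Δp)² = 10.852 − (0.0000)² = 10.852.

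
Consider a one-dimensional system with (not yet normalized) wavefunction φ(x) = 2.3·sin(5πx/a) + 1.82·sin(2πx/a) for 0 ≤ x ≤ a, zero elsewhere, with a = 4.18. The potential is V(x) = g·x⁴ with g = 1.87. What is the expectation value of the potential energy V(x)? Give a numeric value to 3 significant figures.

⟨V⟩ = ∫ V(x)·|φ|² dx / ∫|φ|² dx.
On 0 ≤ x ≤ a (j ≠ l): ∫sin²(jπx/a) dx = a/2, ∫sin(jπx/a)·sin(lπx/a) dx = 0; diagonal moments ∫x·sin²(jπx/a) dx = a²/4, ∫x²·sin²(jπx/a) dx = a³·(1/6 − 1/(4j²π²)); cross terms ∫x·sin(jπx/a)·sin(lπx/a) dx = 0 for j + l even and −4jla²/(π²(j² − l²)²) for j + l odd, ∫x²·sin(jπx/a)·sin(lπx/a) dx = (−1)^(j+l)·4jla³/(π²(j² − l²)²); higher powers the same way via product-to-sum and parts.
State is unnormalized: ∫|φ|² dx = 17.979, and ∫φ*·V(x)·φ dx = 1593.2, so ⟨V⟩ = 1593.2 / 17.979.
⟨V⟩ = 88.615.

88.6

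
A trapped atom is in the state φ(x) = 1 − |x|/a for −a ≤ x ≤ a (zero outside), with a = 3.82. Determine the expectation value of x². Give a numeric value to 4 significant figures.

⟨x²⟩ = ∫ x²·|φ|² dx / ∫|φ|² dx (integrals over the domain).
φ is even, so ∫ over [−a, a] = 2∫₀ᵃ with φ = 1 − x/a there: ∫₀ᵃ (1 − x/a)² dx = a/3, ∫₀ᵃ x²(1 − x/a)² dx = a³/30, ∫₀ᵃ x⁴(1 − x/a)² dx = a⁵/105.
State is unnormalized: ∫|φ|² dx = 2.5467, and ∫φ*·x²·φ dx = 3.7162, so ⟨x²⟩ = 3.7162 / 2.5467.
⟨x²⟩ = 1.4592.

1.459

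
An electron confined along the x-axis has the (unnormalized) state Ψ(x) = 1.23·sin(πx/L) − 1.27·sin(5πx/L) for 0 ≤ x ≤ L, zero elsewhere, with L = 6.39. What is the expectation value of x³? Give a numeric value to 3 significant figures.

52.5

⟨x³⟩ = ∫ x³·|Ψ|² dx / ∫|Ψ|² dx (integrals over the domain).
On 0 ≤ x ≤ L (j ≠ l): ∫sin²(jπx/L) dx = L/2, ∫sin(jπx/L)·sin(lπx/L) dx = 0; diagonal moments ∫x·sin²(jπx/L) dx = L²/4, ∫x²·sin²(jπx/L) dx = L³·(1/6 − 1/(4j²π²)); cross terms ∫x·sin(jπx/L)·sin(lπx/L) dx = 0 for j + l even and −4jlL²/(π²(j² − l²)²) for j + l odd, ∫x²·sin(jπx/L)·sin(lπx/L) dx = (−1)^(j+l)·4jlL³/(π²(j² − l²)²); higher powers the same way via product-to-sum and parts.
State is unnormalized: ∫|Ψ|² dx = 9.9869, and ∫Ψ*·x³·Ψ dx = 524.03, so ⟨x³⟩ = 524.03 / 9.9869.
⟨x³⟩ = 52.471.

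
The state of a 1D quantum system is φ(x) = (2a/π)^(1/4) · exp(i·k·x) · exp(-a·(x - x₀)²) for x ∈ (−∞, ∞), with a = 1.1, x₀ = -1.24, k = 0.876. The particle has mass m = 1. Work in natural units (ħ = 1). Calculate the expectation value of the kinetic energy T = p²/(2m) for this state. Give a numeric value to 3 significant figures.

0.934

T = −(ħ²/2m) d²/dx², so ⟨T⟩ = −(ħ²/2m) ∫ φ*·φ'' dx; with m = 1.
Gaussian moments (u = x − x₀): ∫u^(2j)·e^(−2au²) du = (2j−1)!!/(4a)^j · √(π/(2a)), odd powers integrate to 0; here √(π/(2a)) = 1.1950. Derivatives: φ′ = (ik − 2au)·φ, φ″ = ((ik − 2au)² − 2a)·φ; the odd-in-u pieces drop out.
⟨T⟩ = 0.93369.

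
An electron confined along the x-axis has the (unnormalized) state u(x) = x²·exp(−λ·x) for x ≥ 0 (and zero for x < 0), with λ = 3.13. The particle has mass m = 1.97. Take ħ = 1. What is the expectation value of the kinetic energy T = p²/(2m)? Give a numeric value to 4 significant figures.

T = −(ħ²/2m) d²/dx², so ⟨T⟩ = −(ħ²/2m) ∫ u*·u'' dx / ∫|u|² dx; with m = 1.97.
Differentiate x²·exp(−λ·x) with the product rule; every integrand then reduces to terms xʲ·e^(−2λx) on [0, ∞), with ∫₀^∞ xʲ·e^(−2λx) dx = j!/(2λ)^(j+1).
State is unnormalized: ∫|u|² dx = 0.0024965, and ∫u*·(−ħ²/2m · u'') dx = 0.0020692, so ⟨T⟩ = 0.0020692 / 0.0024965.
⟨T⟩ = 0.82884.

0.8288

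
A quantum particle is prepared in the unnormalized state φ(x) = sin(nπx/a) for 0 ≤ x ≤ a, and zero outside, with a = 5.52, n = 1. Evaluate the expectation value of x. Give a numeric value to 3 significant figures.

2.76

⟨x⟩ = ∫ x·|φ|² dx / ∫|φ|² dx (integrals over the domain).
With sin²θ = (1 − cos2θ)/2 on 0 ≤ x ≤ a: ∫sin²(nπx/a) dx = a/2, ∫x·sin²(nπx/a) dx = a²/4, ∫x²·sin²(nπx/a) dx = a³·(1/6 − 1/(4n²π²)); higher powers xᵏ the same way, integrating xᵏ·cos(2nπx/a) by parts.
State is unnormalized: ∫|φ|² dx = 2.7600, and ∫φ*·x·φ dx = 7.6176, so ⟨x⟩ = 7.6176 / 2.7600.
⟨x⟩ = 2.7600.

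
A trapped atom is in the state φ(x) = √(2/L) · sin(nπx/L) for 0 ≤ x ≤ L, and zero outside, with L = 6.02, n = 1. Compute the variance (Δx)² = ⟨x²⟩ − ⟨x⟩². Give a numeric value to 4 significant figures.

Compute ⟨x⟩ and ⟨x²⟩ separately, then (Δx)² = ⟨x²⟩ − ⟨x⟩².
With sin²θ = (1 − cos2θ)/2 on 0 ≤ x ≤ L: ∫sin²(nπx/L) dx = L/2, ∫x·sin²(nπx/L) dx = L²/4, ∫x²·sin²(nπx/L) dx = L³·(1/6 − 1/(4n²π²)); higher powers xᵏ the same way, integrating xᵏ·cos(2nπx/L) by parts.
⟨x⟩ = 3.0100 and ⟨x²⟩ = 10.244.
(Δx)² = 10.244 − (3.0100)² = 1.1841.

1.184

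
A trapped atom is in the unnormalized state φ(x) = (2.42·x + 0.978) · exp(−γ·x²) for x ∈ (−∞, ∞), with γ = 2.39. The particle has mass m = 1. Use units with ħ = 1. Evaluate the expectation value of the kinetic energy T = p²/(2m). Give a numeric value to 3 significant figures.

2.13

T = −(ħ²/2m) d²/dx², so ⟨T⟩ = −(ħ²/2m) ∫ φ*·φ'' dx / ∫|φ|² dx; with m = 1.
Expand each integrand as polynomial × e^(−2γx²) and use ∫x^(2j)·e^(−2γx²) dx = (2j−1)!!/(4γ)^j · √(π/(2γ)), odd powers → 0; here √(π/(2γ)) = 0.81070. Differentiate with the product rule, d/dx e^(−γx²) = −2γx·e^(−γx²).
State is unnormalized: ∫|φ|² dx = 1.2721, and ∫φ*·(−ħ²/2m · φ'') dx = 2.7071, so ⟨T⟩ = 2.7071 / 1.2721.
⟨T⟩ = 2.1281.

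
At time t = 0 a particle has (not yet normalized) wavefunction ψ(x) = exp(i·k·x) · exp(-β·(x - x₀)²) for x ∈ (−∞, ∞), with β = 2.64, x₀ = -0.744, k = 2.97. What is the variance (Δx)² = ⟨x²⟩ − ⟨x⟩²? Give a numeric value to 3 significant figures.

Compute ⟨x⟩ and ⟨x²⟩ separately, then (Δx)² = ⟨x²⟩ − ⟨x⟩².
Gaussian moments (u = x − x₀): ∫u^(2j)·e^(−2βu²) du = (2j−1)!!/(4β)^j · √(π/(2β)), odd powers integrate to 0; here √(π/(2β)) = 0.77136.
Normalization: ∫|ψ|² dx = 0.77136.
⟨x⟩ = -0.74400 and ⟨x²⟩ = 0.64823.
(Δx)² = 0.64823 − (-0.74400)² = 0.094697.

0.0947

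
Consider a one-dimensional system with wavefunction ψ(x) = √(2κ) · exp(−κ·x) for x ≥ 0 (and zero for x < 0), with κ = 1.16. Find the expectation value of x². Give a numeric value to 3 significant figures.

0.372

⟨x²⟩ = ∫ x²·|ψ|² dx (integrals over the domain).
Every integrand reduces to terms xʲ·e^(−2κx) on [0, ∞); use ∫₀^∞ xʲ·e^(−2κx) dx = j!/(2κ)^(j+1).
⟨x²⟩ = 0.37158.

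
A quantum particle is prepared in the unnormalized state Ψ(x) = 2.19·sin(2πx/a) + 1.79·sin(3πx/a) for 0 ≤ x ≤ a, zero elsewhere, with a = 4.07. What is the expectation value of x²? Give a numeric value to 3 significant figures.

2.20

⟨x²⟩ = ∫ x²·|Ψ|² dx / ∫|Ψ|² dx (integrals over the domain).
On 0 ≤ x ≤ a (j ≠ l): ∫sin²(jπx/a) dx = a/2, ∫sin(jπx/a)·sin(lπx/a) dx = 0; diagonal moments ∫x·sin²(jπx/a) dx = a²/4, ∫x²·sin²(jπx/a) dx = a³·(1/6 − 1/(4j²π²)); cross terms ∫x·sin(jπx/a)·sin(lπx/a) dx = 0 for j + l even and −4jla²/(π²(j² − l²)²) for j + l odd, ∫x²·sin(jπx/a)·sin(lπx/a) dx = (−1)^(j+l)·4jla³/(π²(j² − l²)²); higher powers the same way via product-to-sum and parts.
State is unnormalized: ∫|Ψ|² dx = 16.280, and ∫Ψ*·x²·Ψ dx = 35.825, so ⟨x²⟩ = 35.825 / 16.280.
⟨x²⟩ = 2.2005.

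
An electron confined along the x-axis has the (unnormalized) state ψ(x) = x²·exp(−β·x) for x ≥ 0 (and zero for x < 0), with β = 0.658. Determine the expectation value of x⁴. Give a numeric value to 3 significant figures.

⟨x⁴⟩ = ∫ x⁴·|ψ|² dx / ∫|ψ|² dx (integrals over the domain).
Every integrand reduces to terms xʲ·e^(−2βx) on [0, ∞); use ∫₀^∞ xʲ·e^(−2βx) dx = j!/(2β)^(j+1).
State is unnormalized: ∫|ψ|² dx = 6.0804, and ∫ψ*·x⁴·ψ dx = 3405.8, so ⟨x⁴⟩ = 3405.8 / 6.0804.
⟨x⁴⟩ = 560.13.

560.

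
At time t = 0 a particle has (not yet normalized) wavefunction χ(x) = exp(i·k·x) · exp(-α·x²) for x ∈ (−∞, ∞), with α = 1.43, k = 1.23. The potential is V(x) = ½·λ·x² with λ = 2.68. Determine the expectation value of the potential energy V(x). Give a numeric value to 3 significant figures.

0.234

⟨V⟩ = ∫ V(x)·|χ|² dx / ∫|χ|² dx.
Gaussian moments: ∫x^(2j)·e^(−2αx²) dx = (2j−1)!!/(4α)^j · √(π/(2α)), odd powers integrate to 0; here √(π/(2α)) = 1.0481.
State is unnormalized: ∫|χ|² dx = 1.0481, and ∫χ*·V(x)·χ dx = 0.24553, so ⟨V⟩ = 0.24553 / 1.0481.
⟨V⟩ = 0.23427.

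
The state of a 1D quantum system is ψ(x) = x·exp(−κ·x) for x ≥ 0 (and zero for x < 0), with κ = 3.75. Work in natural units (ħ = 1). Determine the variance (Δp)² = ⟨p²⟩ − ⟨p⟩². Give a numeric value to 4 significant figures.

14.06

Compute ⟨p⟩ and ⟨p²⟩ separately; (Δp)² = ⟨p²⟩ − ⟨p⟩².
Differentiate x·exp(−κ·x) with the product rule; every integrand then reduces to terms xʲ·e^(−2κx) on [0, ∞), with ∫₀^∞ xʲ·e^(−2κx) dx = j!/(2κ)^(j+1).
Normalization: ∫|ψ|² dx = 0.0047407.
⟨p⟩ = 0.0000 and ⟨p²⟩ = 14.063.
(Δp)² = 14.063 − (0.0000)² = 14.063.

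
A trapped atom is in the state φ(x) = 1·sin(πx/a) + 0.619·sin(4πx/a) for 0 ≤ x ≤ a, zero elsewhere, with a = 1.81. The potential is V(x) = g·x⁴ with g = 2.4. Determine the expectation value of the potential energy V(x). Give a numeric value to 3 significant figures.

2.90

⟨V⟩ = ∫ V(x)·|φ|² dx / ∫|φ|² dx.
On 0 ≤ x ≤ a (j ≠ l): ∫sin²(jπx/a) dx = a/2, ∫sin(jπx/a)·sin(lπx/a) dx = 0; diagonal moments ∫x·sin²(jπx/a) dx = a²/4, ∫x²·sin²(jπx/a) dx = a³·(1/6 − 1/(4j²π²)); cross terms ∫x·sin(jπx/a)·sin(lπx/a) dx = 0 for j + l even and −4jla²/(π²(j² − l²)²) for j + l odd, ∫x²·sin(jπx/a)·sin(lπx/a) dx = (−1)^(j+l)·4jla³/(π²(j² − l²)²); higher powers the same way via product-to-sum and parts.
State is unnormalized: ∫|φ|² dx = 1.2518, and ∫φ*·V(x)·φ dx = 3.6344, so ⟨V⟩ = 3.6344 / 1.2518.
⟨V⟩ = 2.9034.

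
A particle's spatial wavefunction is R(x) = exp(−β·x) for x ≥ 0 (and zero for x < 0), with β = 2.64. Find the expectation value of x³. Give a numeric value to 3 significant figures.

⟨x³⟩ = ∫ x³·|R|² dx / ∫|R|² dx (integrals over the domain).
Every integrand reduces to terms xʲ·e^(−2βx) on [0, ∞); use ∫₀^∞ xʲ·e^(−2βx) dx = j!/(2β)^(j+1).
State is unnormalized: ∫|R|² dx = 0.18939, and ∫R*·x³·R dx = 0.0077200, so ⟨x³⟩ = 0.0077200 / 0.18939.
⟨x³⟩ = 0.040761.

0.0408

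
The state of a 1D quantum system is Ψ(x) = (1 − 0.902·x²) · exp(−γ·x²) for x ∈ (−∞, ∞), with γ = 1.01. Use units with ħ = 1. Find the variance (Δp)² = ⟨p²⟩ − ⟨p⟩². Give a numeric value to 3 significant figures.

2.58

Compute ⟨p⟩ and ⟨p²⟩ separately; (Δp)² = ⟨p²⟩ − ⟨p⟩².
Expand each integrand as polynomial × e^(−2γx²) and use ∫x^(2j)·e^(−2γx²) dx = (2j−1)!!/(4γ)^j · √(π/(2γ)), odd powers → 0; here √(π/(2γ)) = 1.2471. Differentiate with the product rule, d/dx e^(−γx²) = −2γx·e^(−γx²).
Normalization: ∫|Ψ|² dx = 0.87672.
⟨p⟩ = 0.0000 and ⟨p²⟩ = 2.5795.
(Δp)² = 2.5795 − (0.0000)² = 2.5795.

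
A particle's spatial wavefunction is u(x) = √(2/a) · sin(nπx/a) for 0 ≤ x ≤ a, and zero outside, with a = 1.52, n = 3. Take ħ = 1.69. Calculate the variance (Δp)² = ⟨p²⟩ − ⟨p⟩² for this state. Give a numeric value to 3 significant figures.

110.

Compute ⟨p⟩ and ⟨p²⟩ separately; (Δp)² = ⟨p²⟩ − ⟨p⟩².
d/dx sin(nπx/a) = (nπ/a)·cos(nπx/a) and d²/dx² sin(nπx/a) = −(nπ/a)²·sin(nπx/a); on 0 ≤ x ≤ a, ∫sin²(nπx/a) dx = a/2 and ∫sin(nπx/a)·cos(nπx/a) dx = 0.
⟨p⟩ = 0.0000 and ⟨p²⟩ = 109.81.
(Δp)² = 109.81 − (0.0000)² = 109.81.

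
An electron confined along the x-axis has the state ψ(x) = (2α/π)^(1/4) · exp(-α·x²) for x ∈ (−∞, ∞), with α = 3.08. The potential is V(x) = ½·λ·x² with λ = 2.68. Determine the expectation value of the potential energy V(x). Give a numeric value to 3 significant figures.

0.109

⟨V⟩ = ∫ V(x)·|ψ|² dx.
Gaussian moments: ∫x^(2j)·e^(−2αx²) dx = (2j−1)!!/(4α)^j · √(π/(2α)), odd powers integrate to 0; here √(π/(2α)) = 0.71414.
⟨V⟩ = 0.10877.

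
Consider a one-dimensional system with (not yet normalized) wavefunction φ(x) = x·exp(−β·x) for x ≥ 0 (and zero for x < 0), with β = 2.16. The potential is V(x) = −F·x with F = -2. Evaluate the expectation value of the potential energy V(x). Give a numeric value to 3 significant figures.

1.39

⟨V⟩ = ∫ V(x)·|φ|² dx / ∫|φ|² dx.
Every integrand reduces to terms xʲ·e^(−2βx) on [0, ∞); use ∫₀^∞ xʲ·e^(−2βx) dx = j!/(2β)^(j+1).
State is unnormalized: ∫|φ|² dx = 0.024807, and ∫φ*·V(x)·φ dx = 0.034455, so ⟨V⟩ = 0.034455 / 0.024807.
⟨V⟩ = 1.3889.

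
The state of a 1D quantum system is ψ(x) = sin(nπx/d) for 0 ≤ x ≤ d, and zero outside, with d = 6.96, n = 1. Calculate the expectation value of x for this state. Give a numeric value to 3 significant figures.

⟨x⟩ = ∫ x·|ψ|² dx / ∫|ψ|² dx (integrals over the domain).
With sin²θ = (1 − cos2θ)/2 on 0 ≤ x ≤ d: ∫sin²(nπx/d) dx = d/2, ∫x·sin²(nπx/d) dx = d²/4, ∫x²·sin²(nπx/d) dx = d³·(1/6 − 1/(4n²π²)); higher powers xᵏ the same way, integrating xᵏ·cos(2nπx/d) by parts.
State is unnormalized: ∫|ψ|² dx = 3.4800, and ∫ψ*·x·ψ dx = 12.110, so ⟨x⟩ = 12.110 / 3.4800.
⟨x⟩ = 3.4800.

3.48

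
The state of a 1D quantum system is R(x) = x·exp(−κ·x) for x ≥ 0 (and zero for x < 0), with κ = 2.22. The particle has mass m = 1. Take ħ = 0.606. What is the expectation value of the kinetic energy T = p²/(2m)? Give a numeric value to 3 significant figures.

T = −(ħ²/2m) d²/dx², so ⟨T⟩ = −(ħ²/2m) ∫ R*·R'' dx / ∫|R|² dx; with m = 1.
Differentiate x·exp(−κ·x) with the product rule; every integrand then reduces to terms xʲ·e^(−2κx) on [0, ∞), with ∫₀^∞ xʲ·e^(−2κx) dx = j!/(2κ)^(j+1).
State is unnormalized: ∫|R|² dx = 0.022850, and ∫R*·(−ħ²/2m · R'') dx = 0.020678, so ⟨T⟩ = 0.020678 / 0.022850.
⟨T⟩ = 0.90494.

0.905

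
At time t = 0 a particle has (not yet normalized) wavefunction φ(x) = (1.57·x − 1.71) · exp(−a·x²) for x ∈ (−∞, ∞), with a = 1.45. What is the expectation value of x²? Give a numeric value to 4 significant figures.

⟨x²⟩ = ∫ x²·|φ|² dx / ∫|φ|² dx (integrals over the domain).
Expand each integrand as polynomial × e^(−2ax²) and use ∫x^(2j)·e^(−2ax²) dx = (2j−1)!!/(4a)^j · √(π/(2a)), odd powers → 0; here √(π/(2a)) = 1.0408.
State is unnormalized: ∫|φ|² dx = 3.4858, and ∫φ*·x²·φ dx = 0.75353, so ⟨x²⟩ = 0.75353 / 3.4858.
⟨x²⟩ = 0.21617.

0.2162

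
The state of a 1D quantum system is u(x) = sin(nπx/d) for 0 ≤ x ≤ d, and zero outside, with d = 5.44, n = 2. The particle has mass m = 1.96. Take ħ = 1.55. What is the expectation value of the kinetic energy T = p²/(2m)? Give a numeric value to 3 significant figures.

0.818

T = −(ħ²/2m) d²/dx², so ⟨T⟩ = −(ħ²/2m) ∫ u*·u'' dx / ∫|u|² dx; with m = 1.96.
d/dx sin(nπx/d) = (nπ/d)·cos(nπx/d) and d²/dx² sin(nπx/d) = −(nπ/d)²·sin(nπx/d); on 0 ≤ x ≤ d, ∫sin²(nπx/d) dx = d/2 and ∫sin(nπx/d)·cos(nπx/d) dx = 0.
State is unnormalized: ∫|u|² dx = 2.7200, and ∫u*·(−ħ²/2m · u'') dx = 2.2239, so ⟨T⟩ = 2.2239 / 2.7200.
⟨T⟩ = 0.81760.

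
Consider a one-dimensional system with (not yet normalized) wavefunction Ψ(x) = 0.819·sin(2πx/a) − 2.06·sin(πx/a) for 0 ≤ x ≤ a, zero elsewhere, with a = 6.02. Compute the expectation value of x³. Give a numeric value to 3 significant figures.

⟨x³⟩ = ∫ x³·|Ψ|² dx / ∫|Ψ|² dx (integrals over the domain).
On 0 ≤ x ≤ a (j ≠ l): ∫sin²(jπx/a) dx = a/2, ∫sin(jπx/a)·sin(lπx/a) dx = 0; diagonal moments ∫x·sin²(jπx/a) dx = a²/4, ∫x²·sin²(jπx/a) dx = a³·(1/6 − 1/(4j²π²)); cross terms ∫x·sin(jπx/a)·sin(lπx/a) dx = 0 for j + l even and −4jla²/(π²(j² − l²)²) for j + l odd, ∫x²·sin(jπx/a)·sin(lπx/a) dx = (−1)^(j+l)·4jla³/(π²(j² − l²)²); higher powers the same way via product-to-sum and parts.
State is unnormalized: ∫|Ψ|² dx = 14.792, and ∫Ψ*·x³·Ψ dx = 915.76, so ⟨x³⟩ = 915.76 / 14.792.
⟨x³⟩ = 61.908.

61.9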